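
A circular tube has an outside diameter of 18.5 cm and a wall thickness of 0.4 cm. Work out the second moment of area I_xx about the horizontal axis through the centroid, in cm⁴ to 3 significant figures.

Decompose the section into non-overlapping parts with the origin at the bottom-left of its bounding rectangle.
Outer circle: ⌀18.5, A = 268.8 cm², y = 9.25 cm, Ī = 5749.9 cm⁴.
Bore (subtracted): ⌀17.7, A = 246.06 cm², y = 9.25 cm, Ī = 4 818 cm⁴.
By symmetry the centroid is at mid-height, ȳ = 9.25 cm.
All pieces are centred on the horizontal axis through the centroid, so I = ΣĪ (holes subtracted) = 931.9 cm⁴.

I_xx ≈ 932 cm⁴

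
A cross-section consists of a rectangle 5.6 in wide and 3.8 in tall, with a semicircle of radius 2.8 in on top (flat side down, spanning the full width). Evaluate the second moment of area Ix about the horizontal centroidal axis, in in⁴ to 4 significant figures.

Break the section into simple shapes (no overlaps), measuring from the bottom-left corner of the bounding box.
Rectangular body: 5.6 × 3.8, A = 21.28 in², y = 1.9 in, Ī = 25.6069 in⁴.
Semicircular cap: semicircle r = 2.8, A = 12.315 in², y = 4.98836 in, Ī = 6.74628 in⁴.
Centroid: ȳ = ΣA·y / ΣA = 3.03211 in.
Transfer each piece to the horizontal centroidal axis using Ī + A·d² with d = y − 3.03211:
  rectangular body: d = -1.13211 in → contributes +52.8809 in⁴
  semicircular cap: d = 1.95625 in → contributes +53.8748 in⁴
Total I = 106.756 in⁴.

Ix ≈ 106.8 in⁴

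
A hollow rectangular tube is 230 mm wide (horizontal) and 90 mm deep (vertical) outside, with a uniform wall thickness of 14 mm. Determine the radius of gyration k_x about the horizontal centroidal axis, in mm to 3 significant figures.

k_x ≈ 34.9 mm

Treat the section as a set of non-overlapping primitives; coordinates are from the bounding-box lower-left.
Outer rectangle: 230 × 90, A = 20 700 mm², y = 45 mm, Ī = 13 972 500 mm⁴.
Inner void (subtracted): 202 × 62, A = 12 524 mm², y = 45 mm, Ī = 4 011 855 mm⁴.
By symmetry the centroid is at mid-height, ȳ = 45 mm.
All pieces are centred on the horizontal centroidal axis, so I = ΣĪ (holes subtracted) = 9 960 645 mm⁴.
Radius of gyration: k = √(I/A) = √(9 960 645 / 8 176) = 34.904 mm.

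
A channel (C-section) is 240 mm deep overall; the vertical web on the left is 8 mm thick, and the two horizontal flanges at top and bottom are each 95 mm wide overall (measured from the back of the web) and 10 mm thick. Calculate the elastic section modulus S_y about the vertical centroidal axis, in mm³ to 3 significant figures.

S_y ≈ 4.63 × 10⁴ mm³

Break the section into simple shapes (no overlaps), measuring from the bottom-left corner of the bounding box.
Web: 8 × 240, A = 1 920 mm², x = 4 mm, Ī = 10 240 mm⁴.
Top flange (beyond web): 87 × 10, A = 870 mm², x = 51.5 mm, Ī = 548 753 mm⁴.
Bottom flange (beyond web): 87 × 10, A = 870 mm², x = 51.5 mm, Ī = 548 753 mm⁴.
Centroid: x̄ = ΣA·x / ΣA = 26.582 mm.
Transfer each piece to the vertical centroidal axis using Ī + A·d² with d = x − 26.582:
  web: d = -22.582 mm → contributes +989 335 mm⁴
  top flange (beyond web): d = 24.918 mm → contributes +1 088 943 mm⁴
  bottom flange (beyond web): d = 24.918 mm → contributes +1 088 943 mm⁴
Total I = 3 167 220 mm⁴.
Extreme fibre distance c = 68.418 mm; S = I/c = 46 292 mm³.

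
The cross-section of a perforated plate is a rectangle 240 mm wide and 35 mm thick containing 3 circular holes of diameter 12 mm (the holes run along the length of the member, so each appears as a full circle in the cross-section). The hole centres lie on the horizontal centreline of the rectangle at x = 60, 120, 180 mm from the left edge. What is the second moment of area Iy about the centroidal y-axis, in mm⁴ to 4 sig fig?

Iy ≈ 3.950 × 10⁷ mm⁴

Break the section into simple shapes (no overlaps), measuring from the bottom-left corner of the bounding box.
Plate: 240 × 35, A = 8 400 mm², x = 120 mm, Ī = 40 320 000 mm⁴.
Hole 1 (subtracted): ⌀12, A = 113.097 mm², x = 60 mm, Ī = 1017.88 mm⁴.
Hole 2 (subtracted): ⌀12, A = 113.097 mm², x = 120 mm, Ī = 1017.88 mm⁴.
Hole 3 (subtracted): ⌀12, A = 113.097 mm², x = 180 mm, Ī = 1017.88 mm⁴.
By symmetry the centroid is at mid-width, x̄ = 120 mm.
Transfer each piece to the centroidal y-axis using Ī + A·d² with d = x − 120:
  plate: d = 0 mm → contributes +40 320 000 mm⁴
  hole 1: d = -60 mm → contributes −408 168 mm⁴
  hole 2: d = 0 mm → contributes −1017.88 mm⁴
  hole 3: d = 60 mm → contributes −408 168 mm⁴
Total I = 39 502 646 mm⁴.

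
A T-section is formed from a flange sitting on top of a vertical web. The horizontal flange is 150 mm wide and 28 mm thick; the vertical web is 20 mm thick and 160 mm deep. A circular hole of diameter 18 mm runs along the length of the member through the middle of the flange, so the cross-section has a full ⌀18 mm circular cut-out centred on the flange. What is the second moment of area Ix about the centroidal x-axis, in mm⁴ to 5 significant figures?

Ix ≈ 2.2709 × 10⁷ mm⁴

Treat the section as a set of non-overlapping primitives; coordinates are from the bounding-box lower-left.
Flange: 150 × 28, A = 4 200 mm², y = 174 mm, Ī = 274 400 mm⁴.
Web: 20 × 160, A = 3 200 mm², y = 80 mm, Ī = 6 826 667 mm⁴.
Hole (subtracted): ⌀18, A = 254.469 mm², y = 174 mm, Ī = 5152.997 mm⁴.
Centroid: ȳ = ΣA·y / ΣA = 131.9038 mm.
Transfer each piece to the centroidal x-axis using Ī + A·d² with d = y − 131.9038:
  flange: d = 42.09624 mm → contributes +7 717 193 mm⁴
  web: d = -51.90376 mm → contributes +15 447 467 mm⁴
  hole: d = 42.09624 mm → contributes −456095.9 mm⁴
Total I = 22 708 564 mm⁴.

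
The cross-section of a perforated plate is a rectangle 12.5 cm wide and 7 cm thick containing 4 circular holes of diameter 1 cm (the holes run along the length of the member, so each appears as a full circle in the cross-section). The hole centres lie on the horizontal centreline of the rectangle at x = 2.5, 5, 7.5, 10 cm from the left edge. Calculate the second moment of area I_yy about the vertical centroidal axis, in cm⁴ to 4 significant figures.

I_yy ≈ 1115 cm⁴

Treat the section as a set of non-overlapping primitives; coordinates are from the bounding-box lower-left.
Plate: 12.5 × 7, A = 87.5 cm², x = 6.25 cm, Ī = 1139.32 cm⁴.
Hole 1 (subtracted): ⌀1, A = 0.785398 cm², x = 2.5 cm, Ī = 0.0490874 cm⁴.
Hole 2 (subtracted): ⌀1, A = 0.785398 cm², x = 5 cm, Ī = 0.0490874 cm⁴.
Hole 3 (subtracted): ⌀1, A = 0.785398 cm², x = 7.5 cm, Ī = 0.0490874 cm⁴.
Hole 4 (subtracted): ⌀1, A = 0.785398 cm², x = 10 cm, Ī = 0.0490874 cm⁴.
By symmetry the centroid is at mid-width, x̄ = 6.25 cm.
Transfer each piece to the vertical centroidal axis using Ī + A·d² with d = x − 6.25:
  plate: d = 0 cm → contributes +1139.32 cm⁴
  hole 1: d = -3.75 cm → contributes −11.0937 cm⁴
  hole 2: d = -1.25 cm → contributes −1.27627 cm⁴
  hole 3: d = 1.25 cm → contributes −1.27627 cm⁴
  hole 4: d = 3.75 cm → contributes −11.0937 cm⁴
Total I = 1114.58 cm⁴.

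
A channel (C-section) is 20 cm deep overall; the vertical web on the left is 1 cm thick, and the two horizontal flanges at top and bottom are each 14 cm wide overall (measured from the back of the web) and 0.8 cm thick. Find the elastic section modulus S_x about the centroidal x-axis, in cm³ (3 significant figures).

S_x ≈ 258 cm³

Break the section into simple shapes (no overlaps), measuring from the bottom-left corner of the bounding box.
Web: 1 × 20, A = 20 cm², y = 10 cm, Ī = 666.67 cm⁴.
Top flange (beyond web): 13 × 0.8, A = 10.4 cm², y = 19.6 cm, Ī = 0.55467 cm⁴.
Bottom flange (beyond web): 13 × 0.8, A = 10.4 cm², y = 0.4 cm, Ī = 0.55467 cm⁴.
By symmetry the centroid is at mid-height, ȳ = 10 cm.
Transfer each piece to the centroidal x-axis using Ī + A·d² with d = y − 10:
  web: d = 0 cm → contributes +666.67 cm⁴
  top flange (beyond web): d = 9.6 cm → contributes +959.02 cm⁴
  bottom flange (beyond web): d = -9.6 cm → contributes +959.02 cm⁴
Total I = 2584.7 cm⁴.
Extreme fibre distance c = 10 cm; S = I/c = 258.47 cm³.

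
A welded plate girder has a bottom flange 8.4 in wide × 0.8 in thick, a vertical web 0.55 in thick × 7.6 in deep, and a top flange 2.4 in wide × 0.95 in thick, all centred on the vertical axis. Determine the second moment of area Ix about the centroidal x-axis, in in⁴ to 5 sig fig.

Break the section into simple shapes (no overlaps), measuring from the bottom-left corner of the bounding box.
Bottom plate: 8.4 × 0.8, A = 6.72 in², y = 0.4 in, Ī = 0.3584 in⁴.
Web plate: 0.55 × 7.6, A = 4.18 in², y = 4.6 in, Ī = 20.11973 in⁴.
Top plate: 2.4 × 0.95, A = 2.28 in², y = 8.875 in, Ī = 0.171475 in⁴.
Centroid: ȳ = ΣA·y / ΣA = 3.198103 in.
Transfer each piece to the centroidal x-axis using Ī + A·d² with d = y − 3.198103:
  bottom plate: d = -2.798103 in → contributes +52.97184 in⁴
  web plate: d = 1.401897 in → contributes +28.33475 in⁴
  top plate: d = 5.676897 in → contributes +73.64939 in⁴
Total I = 154.956 in⁴.

Ix ≈ 154.96 in⁴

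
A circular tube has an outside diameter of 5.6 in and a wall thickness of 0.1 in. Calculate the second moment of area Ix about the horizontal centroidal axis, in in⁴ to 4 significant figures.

Split into non-overlapping primitives; take the origin at the lower-left of the bounding box.
Outer circle: ⌀5.6, A = 24.6301 in², y = 2.8 in, Ī = 48.275 in⁴.
Bore (subtracted): ⌀5.4, A = 22.9022 in², y = 2.8 in, Ī = 41.7393 in⁴.
By symmetry the centroid is at mid-height, ȳ = 2.8 in.
All pieces are centred on the horizontal centroidal axis, so I = ΣĪ (holes subtracted) = 6.53569 in⁴.

Ix ≈ 6.536 in⁴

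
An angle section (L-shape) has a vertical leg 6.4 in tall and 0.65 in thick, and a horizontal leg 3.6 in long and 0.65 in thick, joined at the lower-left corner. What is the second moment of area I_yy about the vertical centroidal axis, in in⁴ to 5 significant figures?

I_yy ≈ 5.7896 in⁴

Break the section into simple shapes (no overlaps), measuring from the bottom-left corner of the bounding box.
Vertical leg: 0.65 × 6.4, A = 4.16 in², x = 0.325 in, Ī = 0.1464667 in⁴.
Horizontal leg (remainder): 2.95 × 0.65, A = 1.9175 in², x = 2.125 in, Ī = 1.390587 in⁴.
Centroid: x̄ = ΣA·x / ΣA = 0.8929144 in.
Transfer each piece to the vertical centroidal axis using Ī + A·d² with d = x − 0.8929144:
  vertical leg: d = -0.5679144 in → contributes +1.488178 in⁴
  horizontal leg (remainder): d = 1.232086 in → contributes +4.301419 in⁴
Total I = 5.789597 in⁴.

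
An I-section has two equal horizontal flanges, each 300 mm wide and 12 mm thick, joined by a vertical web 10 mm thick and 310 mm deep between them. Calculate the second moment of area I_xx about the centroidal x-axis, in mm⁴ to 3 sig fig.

Split into non-overlapping primitives; take the origin at the lower-left of the bounding box.
Bottom flange: 300 × 12, A = 3 600 mm², y = 6 mm, Ī = 43 200 mm⁴.
Web: 10 × 310, A = 3 100 mm², y = 167 mm, Ī = 24 825 833 mm⁴.
Top flange: 300 × 12, A = 3 600 mm², y = 328 mm, Ī = 43 200 mm⁴.
By symmetry the centroid is at mid-height, ȳ = 167 mm.
Transfer each piece to the centroidal x-axis using Ī + A·d² with d = y − 167:
  bottom flange: d = -161 mm → contributes +93 358 800 mm⁴
  web: d = 0 mm → contributes +24 825 833 mm⁴
  top flange: d = 161 mm → contributes +93 358 800 mm⁴
Total I = 211 543 433 mm⁴.

I_xx ≈ 2.12 × 10⁸ mm⁴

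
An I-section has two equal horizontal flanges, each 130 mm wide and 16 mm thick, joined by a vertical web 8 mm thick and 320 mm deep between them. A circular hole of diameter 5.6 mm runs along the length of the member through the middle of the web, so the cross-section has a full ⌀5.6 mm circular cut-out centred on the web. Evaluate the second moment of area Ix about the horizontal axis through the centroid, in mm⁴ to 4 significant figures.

Decompose the section into non-overlapping parts with the origin at the bottom-left of its bounding rectangle.
Bottom flange: 130 × 16, A = 2 080 mm², y = 8 mm, Ī = 44373.3 mm⁴.
Web: 8 × 320, A = 2 560 mm², y = 176 mm, Ī = 21 845 333 mm⁴.
Top flange: 130 × 16, A = 2 080 mm², y = 344 mm, Ī = 44373.3 mm⁴.
Hole (subtracted): ⌀5.6, A = 24.6301 mm², y = 176 mm, Ī = 48.275 mm⁴.
By symmetry the centroid is at mid-height, ȳ = 176 mm.
Transfer each piece to the horizontal axis through the centroid using Ī + A·d² with d = y − 176:
  bottom flange: d = -168 mm → contributes +58 750 293 mm⁴
  web: d = 0 mm → contributes +21 845 333 mm⁴
  top flange: d = 168 mm → contributes +58 750 293 mm⁴
  hole: d = 0 mm → contributes −48.275 mm⁴
Total I = 139 345 872 mm⁴.

Ix ≈ 1.393 × 10⁸ mm⁴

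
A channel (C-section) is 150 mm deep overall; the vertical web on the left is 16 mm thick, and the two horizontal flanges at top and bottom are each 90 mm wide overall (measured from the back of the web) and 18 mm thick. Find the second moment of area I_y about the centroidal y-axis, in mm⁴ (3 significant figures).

I_y ≈ 3.82 × 10⁶ mm⁴

Decompose the section into non-overlapping parts with the origin at the bottom-left of its bounding rectangle.
Web: 16 × 150, A = 2 400 mm², x = 8 mm, Ī = 51 200 mm⁴.
Top flange (beyond web): 74 × 18, A = 1 332 mm², x = 53 mm, Ī = 607 836 mm⁴.
Bottom flange (beyond web): 74 × 18, A = 1 332 mm², x = 53 mm, Ī = 607 836 mm⁴.
Centroid: x̄ = ΣA·x / ΣA = 31.673 mm.
Transfer each piece to the centroidal y-axis using Ī + A·d² with d = x − 31.673:
  web: d = -23.673 mm → contributes +1 396 185 mm⁴
  top flange (beyond web): d = 21.327 mm → contributes +1 213 685 mm⁴
  bottom flange (beyond web): d = 21.327 mm → contributes +1 213 685 mm⁴
Total I = 3 823 554 mm⁴.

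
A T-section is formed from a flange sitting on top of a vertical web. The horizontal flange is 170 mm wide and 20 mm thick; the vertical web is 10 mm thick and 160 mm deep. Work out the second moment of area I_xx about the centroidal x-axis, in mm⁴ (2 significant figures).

Split into non-overlapping primitives; take the origin at the lower-left of the bounding box.
Flange: 170 × 20, A = 3 400 mm², y = 170 mm, Ī = 113 333 mm⁴.
Web: 10 × 160, A = 1 600 mm², y = 80 mm, Ī = 3 413 333 mm⁴.
Centroid: ȳ = ΣA·y / ΣA = 141.2 mm.
Transfer each piece to the centroidal x-axis using Ī + A·d² with d = y − 141.2:
  flange: d = 28.8 mm → contributes +2 933 429 mm⁴
  web: d = -61.2 mm → contributes +9 406 037 mm⁴
Total I = 12 339 467 mm⁴.

I_xx ≈ 1.2 × 10⁷ mm⁴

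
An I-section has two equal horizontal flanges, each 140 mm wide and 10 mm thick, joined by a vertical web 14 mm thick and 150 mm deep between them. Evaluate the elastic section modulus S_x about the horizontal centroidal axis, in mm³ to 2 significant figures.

S_x ≈ 2.6 × 10⁵ mm³

Decompose the section into non-overlapping parts with the origin at the bottom-left of its bounding rectangle.
Bottom flange: 140 × 10, A = 1 400 mm², y = 5 mm, Ī = 11 667 mm⁴.
Web: 14 × 150, A = 2 100 mm², y = 85 mm, Ī = 3 937 500 mm⁴.
Top flange: 140 × 10, A = 1 400 mm², y = 165 mm, Ī = 11 667 mm⁴.
By symmetry the centroid is at mid-height, ȳ = 85 mm.
Transfer each piece to the horizontal centroidal axis using Ī + A·d² with d = y − 85:
  bottom flange: d = -80 mm → contributes +8 971 667 mm⁴
  web: d = 0 mm → contributes +3 937 500 mm⁴
  top flange: d = 80 mm → contributes +8 971 667 mm⁴
Total I = 21 880 833 mm⁴.
Extreme fibre distance c = 85 mm; S = I/c = 257 422 mm³.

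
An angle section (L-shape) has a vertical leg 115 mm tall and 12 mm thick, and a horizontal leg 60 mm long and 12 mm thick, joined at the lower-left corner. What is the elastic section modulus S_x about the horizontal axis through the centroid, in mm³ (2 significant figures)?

S_x ≈ 3.6 × 10⁴ mm³

Treat the section as a set of non-overlapping primitives; coordinates are from the bounding-box lower-left.
Vertical leg: 12 × 115, A = 1 380 mm², y = 57.5 mm, Ī = 1 520 875 mm⁴.
Horizontal leg (remainder): 48 × 12, A = 576 mm², y = 6 mm, Ī = 6 912 mm⁴.
Centroid: ȳ = ΣA·y / ΣA = 42.33 mm.
Transfer each piece to the horizontal axis through the centroid using Ī + A·d² with d = y − 42.33:
  vertical leg: d = 15.17 mm → contributes +1 838 271 mm⁴
  horizontal leg (remainder): d = -36.33 mm → contributes +767 339 mm⁴
Total I = 2 605 609 mm⁴.
Extreme fibre distance c = 72.67 mm; S = I/c = 35 858 mm³.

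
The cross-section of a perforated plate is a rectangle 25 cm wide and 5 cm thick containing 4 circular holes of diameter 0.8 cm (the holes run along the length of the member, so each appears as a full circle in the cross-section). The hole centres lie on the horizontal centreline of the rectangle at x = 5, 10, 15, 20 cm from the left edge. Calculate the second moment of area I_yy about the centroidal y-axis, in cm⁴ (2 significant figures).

I_yy ≈ 6400 cm⁴

Break the section into simple shapes (no overlaps), measuring from the bottom-left corner of the bounding box.
Plate: 25 × 5, A = 125 cm², x = 12.5 cm, Ī = 6 510 cm⁴.
Hole 1 (subtracted): ⌀0.8, A = 0.5027 cm², x = 5 cm, Ī = 0.02011 cm⁴.
Hole 2 (subtracted): ⌀0.8, A = 0.5027 cm², x = 10 cm, Ī = 0.02011 cm⁴.
Hole 3 (subtracted): ⌀0.8, A = 0.5027 cm², x = 15 cm, Ī = 0.02011 cm⁴.
Hole 4 (subtracted): ⌀0.8, A = 0.5027 cm², x = 20 cm, Ī = 0.02011 cm⁴.
By symmetry the centroid is at mid-width, x̄ = 12.5 cm.
Transfer each piece to the centroidal y-axis using Ī + A·d² with d = x − 12.5:
  plate: d = 0 cm → contributes +6 510 cm⁴
  hole 1: d = -7.5 cm → contributes −28.29 cm⁴
  hole 2: d = -2.5 cm → contributes −3.162 cm⁴
  hole 3: d = 2.5 cm → contributes −3.162 cm⁴
  hole 4: d = 7.5 cm → contributes −28.29 cm⁴
Total I = 6 448 cm⁴.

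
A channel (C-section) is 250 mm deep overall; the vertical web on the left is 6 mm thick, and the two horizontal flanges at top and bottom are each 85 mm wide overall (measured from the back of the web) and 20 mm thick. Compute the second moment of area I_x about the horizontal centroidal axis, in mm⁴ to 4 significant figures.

I_x ≈ 4.971 × 10⁷ mm⁴

Break the section into simple shapes (no overlaps), measuring from the bottom-left corner of the bounding box.
Web: 6 × 250, A = 1 500 mm², y = 125 mm, Ī = 7 812 500 mm⁴.
Top flange (beyond web): 79 × 20, A = 1 580 mm², y = 240 mm, Ī = 52666.7 mm⁴.
Bottom flange (beyond web): 79 × 20, A = 1 580 mm², y = 10 mm, Ī = 52666.7 mm⁴.
By symmetry the centroid is at mid-height, ȳ = 125 mm.
Transfer each piece to the horizontal centroidal axis using Ī + A·d² with d = y − 125:
  web: d = 0 mm → contributes +7 812 500 mm⁴
  top flange (beyond web): d = 115 mm → contributes +20 948 167 mm⁴
  bottom flange (beyond web): d = -115 mm → contributes +20 948 167 mm⁴
Total I = 49 708 833 mm⁴.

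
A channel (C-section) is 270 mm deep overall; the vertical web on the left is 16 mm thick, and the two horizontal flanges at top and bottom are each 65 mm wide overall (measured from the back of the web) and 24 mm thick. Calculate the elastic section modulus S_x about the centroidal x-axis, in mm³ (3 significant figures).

Break the section into simple shapes (no overlaps), measuring from the bottom-left corner of the bounding box.
Web: 16 × 270, A = 4 320 mm², y = 135 mm, Ī = 26 244 000 mm⁴.
Top flange (beyond web): 49 × 24, A = 1 176 mm², y = 258 mm, Ī = 56 448 mm⁴.
Bottom flange (beyond web): 49 × 24, A = 1 176 mm², y = 12 mm, Ī = 56 448 mm⁴.
By symmetry the centroid is at mid-height, ȳ = 135 mm.
Transfer each piece to the centroidal x-axis using Ī + A·d² with d = y − 135:
  web: d = 0 mm → contributes +26 244 000 mm⁴
  top flange (beyond web): d = 123 mm → contributes +17 848 152 mm⁴
  bottom flange (beyond web): d = -123 mm → contributes +17 848 152 mm⁴
Total I = 61 940 304 mm⁴.
Extreme fibre distance c = 135 mm; S = I/c = 458 817 mm³.

S_x ≈ 4.59 × 10⁵ mm³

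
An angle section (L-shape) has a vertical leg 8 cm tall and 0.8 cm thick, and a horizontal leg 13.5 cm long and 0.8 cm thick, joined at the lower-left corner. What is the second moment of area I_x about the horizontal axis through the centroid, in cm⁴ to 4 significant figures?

Split into non-overlapping primitives; take the origin at the lower-left of the bounding box.
Vertical leg: 0.8 × 8, A = 6.4 cm², y = 4 cm, Ī = 34.1333 cm⁴.
Horizontal leg (remainder): 12.7 × 0.8, A = 10.16 cm², y = 0.4 cm, Ī = 0.541867 cm⁴.
Centroid: ȳ = ΣA·y / ΣA = 1.7913 cm.
Transfer each piece to the horizontal axis through the centroid using Ī + A·d² with d = y − 1.7913:
  vertical leg: d = 2.2087 cm → contributes +65.3547 cm⁴
  horizontal leg (remainder): d = -1.3913 cm → contributes +20.2089 cm⁴
Total I = 85.5635 cm⁴.

I_x ≈ 85.56 cm⁴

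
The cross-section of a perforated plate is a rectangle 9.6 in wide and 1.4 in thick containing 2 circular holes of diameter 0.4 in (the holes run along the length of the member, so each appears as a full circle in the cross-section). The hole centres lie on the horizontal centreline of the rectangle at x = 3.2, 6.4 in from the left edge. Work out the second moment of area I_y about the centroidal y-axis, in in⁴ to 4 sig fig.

Split into non-overlapping primitives; take the origin at the lower-left of the bounding box.
Plate: 9.6 × 1.4, A = 13.44 in², x = 4.8 in, Ī = 103.219 in⁴.
Hole 1 (subtracted): ⌀0.4, A = 0.125664 in², x = 3.2 in, Ī = 0.00125664 in⁴.
Hole 2 (subtracted): ⌀0.4, A = 0.125664 in², x = 6.4 in, Ī = 0.00125664 in⁴.
By symmetry the centroid is at mid-width, x̄ = 4.8 in.
Transfer each piece to the centroidal y-axis using Ī + A·d² with d = x − 4.8:
  plate: d = 0 in → contributes +103.219 in⁴
  hole 1: d = -1.6 in → contributes −0.322956 in⁴
  hole 2: d = 1.6 in → contributes −0.322956 in⁴
Total I = 102.573 in⁴.

I_y ≈ 102.6 in⁴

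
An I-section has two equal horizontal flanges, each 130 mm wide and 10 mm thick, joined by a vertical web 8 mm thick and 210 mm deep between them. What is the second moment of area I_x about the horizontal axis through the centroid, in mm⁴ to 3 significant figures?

Split into non-overlapping primitives; take the origin at the lower-left of the bounding box.
Bottom flange: 130 × 10, A = 1 300 mm², y = 5 mm, Ī = 10 833 mm⁴.
Web: 8 × 210, A = 1 680 mm², y = 115 mm, Ī = 6 174 000 mm⁴.
Top flange: 130 × 10, A = 1 300 mm², y = 225 mm, Ī = 10 833 mm⁴.
By symmetry the centroid is at mid-height, ȳ = 115 mm.
Transfer each piece to the horizontal axis through the centroid using Ī + A·d² with d = y − 115:
  bottom flange: d = -110 mm → contributes +15 740 833 mm⁴
  web: d = 0 mm → contributes +6 174 000 mm⁴
  top flange: d = 110 mm → contributes +15 740 833 mm⁴
Total I = 37 655 667 mm⁴.

I_x ≈ 3.77 × 10⁷ mm⁴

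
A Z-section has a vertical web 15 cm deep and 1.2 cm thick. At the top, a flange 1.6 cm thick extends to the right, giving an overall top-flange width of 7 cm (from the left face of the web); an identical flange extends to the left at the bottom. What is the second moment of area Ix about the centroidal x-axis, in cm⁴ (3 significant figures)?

Split into non-overlapping primitives; take the origin at the lower-left of the bounding box.
Web: 1.2 × 15, A = 18 cm², y = 7.5 cm, Ī = 337.5 cm⁴.
Top flange (beyond web): 5.8 × 1.6, A = 9.28 cm², y = 14.2 cm, Ī = 1.9797 cm⁴.
Bottom flange (beyond web): 5.8 × 1.6, A = 9.28 cm², y = 0.8 cm, Ī = 1.9797 cm⁴.
Centroid: ȳ = ΣA·y / ΣA = 7.5 cm.
Transfer each piece to the centroidal x-axis using Ī + A·d² with d = y − 7.5:
  web: d = 0 cm → contributes +337.5 cm⁴
  top flange (beyond web): d = 6.7 cm → contributes +418.56 cm⁴
  bottom flange (beyond web): d = -6.7 cm → contributes +418.56 cm⁴
Total I = 1174.6 cm⁴.

Ix ≈ 1170 cm⁴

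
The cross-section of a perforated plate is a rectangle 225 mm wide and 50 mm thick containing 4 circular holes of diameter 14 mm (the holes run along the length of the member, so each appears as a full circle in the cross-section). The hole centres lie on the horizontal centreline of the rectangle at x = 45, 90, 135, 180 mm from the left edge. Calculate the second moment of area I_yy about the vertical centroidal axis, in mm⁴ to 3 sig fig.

Split into non-overlapping primitives; take the origin at the lower-left of the bounding box.
Plate: 225 × 50, A = 11 250 mm², x = 112.5 mm, Ī = 47 460 938 mm⁴.
Hole 1 (subtracted): ⌀14, A = 153.94 mm², x = 45 mm, Ī = 1885.7 mm⁴.
Hole 2 (subtracted): ⌀14, A = 153.94 mm², x = 90 mm, Ī = 1885.7 mm⁴.
Hole 3 (subtracted): ⌀14, A = 153.94 mm², x = 135 mm, Ī = 1885.7 mm⁴.
Hole 4 (subtracted): ⌀14, A = 153.94 mm², x = 180 mm, Ī = 1885.7 mm⁴.
By symmetry the centroid is at mid-width, x̄ = 112.5 mm.
Transfer each piece to the vertical centroidal axis using Ī + A·d² with d = x − 112.5:
  plate: d = 0 mm → contributes +47 460 938 mm⁴
  hole 1: d = -67.5 mm → contributes −703 266 mm⁴
  hole 2: d = -22.5 mm → contributes −79 817 mm⁴
  hole 3: d = 22.5 mm → contributes −79 817 mm⁴
  hole 4: d = 67.5 mm → contributes −703 266 mm⁴
Total I = 45 894 772 mm⁴.

I_yy ≈ 4.59 × 10⁷ mm⁴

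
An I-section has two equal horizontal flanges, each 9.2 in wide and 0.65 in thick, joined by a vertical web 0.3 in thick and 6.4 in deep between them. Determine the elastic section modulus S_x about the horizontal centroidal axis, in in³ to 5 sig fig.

S_x ≈ 40.412 in³

Break the section into simple shapes (no overlaps), measuring from the bottom-left corner of the bounding box.
Bottom flange: 9.2 × 0.65, A = 5.98 in², y = 0.325 in, Ī = 0.2105458 in⁴.
Web: 0.3 × 6.4, A = 1.92 in², y = 3.85 in, Ī = 6.5536 in⁴.
Top flange: 9.2 × 0.65, A = 5.98 in², y = 7.375 in, Ī = 0.2105458 in⁴.
By symmetry the centroid is at mid-height, ȳ = 3.85 in.
Transfer each piece to the horizontal centroidal axis using Ī + A·d² with d = y − 3.85:
  bottom flange: d = -3.525 in → contributes +74.51578 in⁴
  web: d = 0 in → contributes +6.5536 in⁴
  top flange: d = 3.525 in → contributes +74.51578 in⁴
Total I = 155.5852 in⁴.
Extreme fibre distance c = 3.85 in; S = I/c = 40.41173 in³.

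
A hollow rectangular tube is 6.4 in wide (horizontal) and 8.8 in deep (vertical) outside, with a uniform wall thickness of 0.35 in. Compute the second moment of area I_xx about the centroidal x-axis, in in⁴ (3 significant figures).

I_xx ≈ 111 in⁴

Split into non-overlapping primitives; take the origin at the lower-left of the bounding box.
Outer rectangle: 6.4 × 8.8, A = 56.32 in², y = 4.4 in, Ī = 363.45 in⁴.
Inner void (subtracted): 5.7 × 8.1, A = 46.17 in², y = 4.4 in, Ī = 252.43 in⁴.
By symmetry the centroid is at mid-height, ȳ = 4.4 in.
All pieces are centred on the centroidal x-axis, so I = ΣĪ (holes subtracted) = 111.02 in⁴.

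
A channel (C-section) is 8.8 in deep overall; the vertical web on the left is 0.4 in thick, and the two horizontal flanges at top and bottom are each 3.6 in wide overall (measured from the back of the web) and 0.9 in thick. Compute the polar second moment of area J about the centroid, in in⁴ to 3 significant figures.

J ≈ 125 in⁴

Treat the section as a set of non-overlapping primitives; coordinates are from the bounding-box lower-left.
Web: 0.4 × 8.8, A = 3.52 in², y = 4.4 in, Ī = 22.716 in⁴.
Top flange (beyond web): 3.2 × 0.9, A = 2.88 in², y = 8.35 in, Ī = 0.1944 in⁴.
Bottom flange (beyond web): 3.2 × 0.9, A = 2.88 in², y = 0.45 in, Ī = 0.1944 in⁴.
By symmetry the centroid is at mid-height, ȳ = 4.4 in.
Transfer each piece to the centroidal x-axis using Ī + A·d² with d = y − 4.4:
  web: d = 0 in → contributes +22.716 in⁴
  top flange (beyond web): d = 3.95 in → contributes +45.13 in⁴
  bottom flange (beyond web): d = -3.95 in → contributes +45.13 in⁴
Total I = 112.97 in⁴.
For the y-axis: x̄ = 1.3172 in.
Repeating about the centroidal y-axis gives I_y = 12.041 in⁴.
Polar second moment: J = I_x + I_y = 125.02 in⁴.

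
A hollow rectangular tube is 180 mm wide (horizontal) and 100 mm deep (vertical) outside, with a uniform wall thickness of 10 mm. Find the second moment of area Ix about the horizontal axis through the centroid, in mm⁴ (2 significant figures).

Ix ≈ 8.2 × 10⁶ mm⁴

Decompose the section into non-overlapping parts with the origin at the bottom-left of its bounding rectangle.
Outer rectangle: 180 × 100, A = 18 000 mm², y = 50 mm, Ī = 15 000 000 mm⁴.
Inner void (subtracted): 160 × 80, A = 12 800 mm², y = 50 mm, Ī = 6 826 667 mm⁴.
By symmetry the centroid is at mid-height, ȳ = 50 mm.
All pieces are centred on the horizontal axis through the centroid, so I = ΣĪ (holes subtracted) = 8 173 333 mm⁴.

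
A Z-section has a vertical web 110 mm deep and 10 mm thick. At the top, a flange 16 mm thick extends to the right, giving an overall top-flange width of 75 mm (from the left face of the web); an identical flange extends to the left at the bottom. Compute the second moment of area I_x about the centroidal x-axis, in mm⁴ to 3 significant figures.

Decompose the section into non-overlapping parts with the origin at the bottom-left of its bounding rectangle.
Web: 10 × 110, A = 1 100 mm², y = 55 mm, Ī = 1 109 167 mm⁴.
Top flange (beyond web): 65 × 16, A = 1 040 mm², y = 102 mm, Ī = 22 187 mm⁴.
Bottom flange (beyond web): 65 × 16, A = 1 040 mm², y = 8 mm, Ī = 22 187 mm⁴.
Centroid: ȳ = ΣA·y / ΣA = 55 mm.
Transfer each piece to the centroidal x-axis using Ī + A·d² with d = y − 55:
  web: d = 0 mm → contributes +1 109 167 mm⁴
  top flange (beyond web): d = 47 mm → contributes +2 319 547 mm⁴
  bottom flange (beyond web): d = -47 mm → contributes +2 319 547 mm⁴
Total I = 5 748 260 mm⁴.

I_x ≈ 5.75 × 10⁶ mm⁴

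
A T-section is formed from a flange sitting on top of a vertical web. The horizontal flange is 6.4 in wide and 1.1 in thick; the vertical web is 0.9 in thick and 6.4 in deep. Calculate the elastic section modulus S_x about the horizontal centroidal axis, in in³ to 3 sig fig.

S_x ≈ 12.3 in³

Break the section into simple shapes (no overlaps), measuring from the bottom-left corner of the bounding box.
Flange: 6.4 × 1.1, A = 7.04 in², y = 6.95 in, Ī = 0.70987 in⁴.
Web: 0.9 × 6.4, A = 5.76 in², y = 3.2 in, Ī = 19.661 in⁴.
Centroid: ȳ = ΣA·y / ΣA = 5.2625 in.
Transfer each piece to the horizontal centroidal axis using Ī + A·d² with d = y − 5.2625:
  flange: d = 1.6875 in → contributes +20.757 in⁴
  web: d = -2.0625 in → contributes +44.163 in⁴
Total I = 64.921 in⁴.
Extreme fibre distance c = 5.2625 in; S = I/c = 12.336 in³.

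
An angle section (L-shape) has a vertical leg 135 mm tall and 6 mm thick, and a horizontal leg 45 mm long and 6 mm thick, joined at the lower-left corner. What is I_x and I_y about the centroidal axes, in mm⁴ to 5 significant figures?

I_x ≈ 1.9862 × 10⁶ mm⁴, I_y ≈ 1.2400 × 10⁵ mm⁴

Break the section into simple shapes (no overlaps), measuring from the bottom-left corner of the bounding box.
Vertical leg: 6 × 135, A = 810 mm², y = 67.5 mm, Ī = 1 230 188 mm⁴.
Horizontal leg (remainder): 39 × 6, A = 234 mm², y = 3 mm, Ī = 702 mm⁴.
Centroid: ȳ = ΣA·y / ΣA = 53.0431 mm.
Transfer each piece to the centroidal x-axis using Ī + A·d² with d = y − 53.0431:
  vertical leg: d = 14.4569 mm → contributes +1 399 479 mm⁴
  horizontal leg (remainder): d = -50.0431 mm → contributes +586711.1 mm⁴
Total I = 1 986 190 mm⁴.
For the y-axis: x̄ = 8.043103 mm.
Repeating about the centroidal y-axis gives I_y = 124000.1 mm⁴.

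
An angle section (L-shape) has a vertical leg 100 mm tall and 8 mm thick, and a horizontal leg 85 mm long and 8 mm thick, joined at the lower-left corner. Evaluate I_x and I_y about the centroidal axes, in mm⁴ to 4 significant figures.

I_x ≈ 1.406 × 10⁶ mm⁴, I_y ≈ 9.372 × 10⁵ mm⁴

Decompose the section into non-overlapping parts with the origin at the bottom-left of its bounding rectangle.
Vertical leg: 8 × 100, A = 800 mm², y = 50 mm, Ī = 666 667 mm⁴.
Horizontal leg (remainder): 77 × 8, A = 616 mm², y = 4 mm, Ī = 3285.33 mm⁴.
Centroid: ȳ = ΣA·y / ΣA = 29.9887 mm.
Transfer each piece to the centroidal x-axis using Ī + A·d² with d = y − 29.9887:
  vertical leg: d = 20.0113 mm → contributes +987 028 mm⁴
  horizontal leg (remainder): d = -25.9887 mm → contributes +419 339 mm⁴
Total I = 1 406 368 mm⁴.
For the y-axis: x̄ = 22.4887 mm.
Repeating about the centroidal y-axis gives I_y = 937 238 mm⁴.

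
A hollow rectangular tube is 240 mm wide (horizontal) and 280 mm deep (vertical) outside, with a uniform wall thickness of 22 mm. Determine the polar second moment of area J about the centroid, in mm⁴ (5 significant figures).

Split into non-overlapping primitives; take the origin at the lower-left of the bounding box.
Outer rectangle: 240 × 280, A = 67 200 mm², y = 140 mm, Ī = 439 040 000 mm⁴.
Inner void (subtracted): 196 × 236, A = 46 256 mm², y = 140 mm, Ī = 214 689 515 mm⁴.
By symmetry the centroid is at mid-height, ȳ = 140 mm.
All pieces are centred on the centroidal x-axis, so I = ΣĪ (holes subtracted) = 224 350 485 mm⁴.
Repeating about the centroidal y-axis gives I_y = 174 479 125 mm⁴.
Polar second moment: J = I_x + I_y = 398 829 611 mm⁴.

J ≈ 3.9883 × 10⁸ mm⁴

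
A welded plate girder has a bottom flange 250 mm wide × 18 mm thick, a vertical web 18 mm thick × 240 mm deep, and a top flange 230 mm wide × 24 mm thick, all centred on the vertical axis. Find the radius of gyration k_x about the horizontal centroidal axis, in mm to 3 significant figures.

Break the section into simple shapes (no overlaps), measuring from the bottom-left corner of the bounding box.
Bottom plate: 250 × 18, A = 4 500 mm², y = 9 mm, Ī = 121 500 mm⁴.
Web plate: 18 × 240, A = 4 320 mm², y = 138 mm, Ī = 20 736 000 mm⁴.
Top plate: 230 × 24, A = 5 520 mm², y = 270 mm, Ī = 264 960 mm⁴.
Centroid: ȳ = ΣA·y / ΣA = 148.33 mm.
Transfer each piece to the horizontal centroidal axis using Ī + A·d² with d = y − 148.33:
  bottom plate: d = -139.33 mm → contributes +87 480 002 mm⁴
  web plate: d = -10.331 mm → contributes +21 197 031 mm⁴
  top plate: d = 121.67 mm → contributes +81 980 040 mm⁴
Total I = 190 657 073 mm⁴.
Radius of gyration: k = √(I/A) = √(190 657 073 / 14 340) = 115.31 mm.

k_x ≈ 115 mm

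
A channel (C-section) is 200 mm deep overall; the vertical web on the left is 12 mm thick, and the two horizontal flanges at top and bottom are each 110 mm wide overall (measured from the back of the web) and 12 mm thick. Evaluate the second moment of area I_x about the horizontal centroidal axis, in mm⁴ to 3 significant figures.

Break the section into simple shapes (no overlaps), measuring from the bottom-left corner of the bounding box.
Web: 12 × 200, A = 2 400 mm², y = 100 mm, Ī = 8 000 000 mm⁴.
Top flange (beyond web): 98 × 12, A = 1 176 mm², y = 194 mm, Ī = 14 112 mm⁴.
Bottom flange (beyond web): 98 × 12, A = 1 176 mm², y = 6 mm, Ī = 14 112 mm⁴.
By symmetry the centroid is at mid-height, ȳ = 100 mm.
Transfer each piece to the horizontal centroidal axis using Ī + A·d² with d = y − 100:
  web: d = 0 mm → contributes +8 000 000 mm⁴
  top flange (beyond web): d = 94 mm → contributes +10 405 248 mm⁴
  bottom flange (beyond web): d = -94 mm → contributes +10 405 248 mm⁴
Total I = 28 810 496 mm⁴.

I_x ≈ 2.88 × 10⁷ mm⁴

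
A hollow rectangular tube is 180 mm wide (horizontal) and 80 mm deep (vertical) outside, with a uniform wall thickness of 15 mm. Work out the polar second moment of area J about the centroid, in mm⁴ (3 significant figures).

J ≈ 3.09 × 10⁷ mm⁴

Decompose the section into non-overlapping parts with the origin at the bottom-left of its bounding rectangle.
Outer rectangle: 180 × 80, A = 14 400 mm², y = 40 mm, Ī = 7 680 000 mm⁴.
Inner void (subtracted): 150 × 50, A = 7 500 mm², y = 40 mm, Ī = 1 562 500 mm⁴.
By symmetry the centroid is at mid-height, ȳ = 40 mm.
All pieces are centred on the centroidal x-axis, so I = ΣĪ (holes subtracted) = 6 117 500 mm⁴.
Repeating about the centroidal y-axis gives I_y = 24 817 500 mm⁴.
Polar second moment: J = I_x + I_y = 30 935 000 mm⁴.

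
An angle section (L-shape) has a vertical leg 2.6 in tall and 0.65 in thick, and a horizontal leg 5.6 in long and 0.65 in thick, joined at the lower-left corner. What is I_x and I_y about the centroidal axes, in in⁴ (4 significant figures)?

I_x ≈ 2.119 in⁴, I_y ≈ 15.32 in⁴

Treat the section as a set of non-overlapping primitives; coordinates are from the bounding-box lower-left.
Vertical leg: 0.65 × 2.6, A = 1.69 in², y = 1.3 in, Ī = 0.952033 in⁴.
Horizontal leg (remainder): 4.95 × 0.65, A = 3.2175 in², y = 0.325 in, Ī = 0.113283 in⁴.
Centroid: ȳ = ΣA·y / ΣA = 0.660762 in.
Transfer each piece to the centroidal x-axis using Ī + A·d² with d = y − 0.660762:
  vertical leg: d = 0.639238 in → contributes +1.64261 in⁴
  horizontal leg (remainder): d = -0.335762 in → contributes +0.47601 in⁴
Total I = 2.11862 in⁴.
For the y-axis: x̄ = 2.16076 in.
Repeating about the centroidal y-axis gives I_y = 15.3161 in⁴.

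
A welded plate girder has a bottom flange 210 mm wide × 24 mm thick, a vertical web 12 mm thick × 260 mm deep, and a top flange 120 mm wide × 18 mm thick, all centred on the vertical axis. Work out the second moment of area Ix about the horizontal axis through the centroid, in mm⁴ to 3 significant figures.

Ix ≈ 1.45 × 10⁸ mm⁴

Decompose the section into non-overlapping parts with the origin at the bottom-left of its bounding rectangle.
Bottom plate: 210 × 24, A = 5 040 mm², y = 12 mm, Ī = 241 920 mm⁴.
Web plate: 12 × 260, A = 3 120 mm², y = 154 mm, Ī = 17 576 000 mm⁴.
Top plate: 120 × 18, A = 2 160 mm², y = 293 mm, Ī = 58 320 mm⁴.
Centroid: ȳ = ΣA·y / ΣA = 113.74 mm.
Transfer each piece to the horizontal axis through the centroid using Ī + A·d² with d = y − 113.74:
  bottom plate: d = -101.74 mm → contributes +52 415 392 mm⁴
  web plate: d = 40.256 mm → contributes +22 632 055 mm⁴
  top plate: d = 179.26 mm → contributes +69 464 837 mm⁴
Total I = 144 512 285 mm⁴.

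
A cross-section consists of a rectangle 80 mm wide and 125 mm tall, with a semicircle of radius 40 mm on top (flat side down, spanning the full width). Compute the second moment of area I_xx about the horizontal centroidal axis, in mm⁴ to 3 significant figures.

I_xx ≈ 2.60 × 10⁷ mm⁴

Treat the section as a set of non-overlapping primitives; coordinates are from the bounding-box lower-left.
Rectangular body: 80 × 125, A = 10 000 mm², y = 62.5 mm, Ī = 13 020 833 mm⁴.
Semicircular cap: semicircle r = 40, A = 2513.3 mm², y = 141.98 mm, Ī = 280 978 mm⁴.
Centroid: ȳ = ΣA·y / ΣA = 78.463 mm.
Transfer each piece to the horizontal centroidal axis using Ī + A·d² with d = y − 78.463:
  rectangular body: d = -15.963 mm → contributes +15 568 928 mm⁴
  semicircular cap: d = 63.514 mm → contributes +10 419 525 mm⁴
Total I = 25 988 453 mm⁴.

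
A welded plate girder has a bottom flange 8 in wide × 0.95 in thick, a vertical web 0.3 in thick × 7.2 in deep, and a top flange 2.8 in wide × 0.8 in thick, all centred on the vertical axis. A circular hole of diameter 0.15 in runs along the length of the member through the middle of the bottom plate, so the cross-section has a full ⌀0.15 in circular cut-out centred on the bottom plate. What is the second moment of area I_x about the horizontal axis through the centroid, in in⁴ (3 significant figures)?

Decompose the section into non-overlapping parts with the origin at the bottom-left of its bounding rectangle.
Bottom plate: 8 × 0.95, A = 7.6 in², y = 0.475 in, Ī = 0.57158 in⁴.
Web plate: 0.3 × 7.2, A = 2.16 in², y = 4.55 in, Ī = 9.3312 in⁴.
Top plate: 2.8 × 0.8, A = 2.24 in², y = 8.55 in, Ī = 0.11947 in⁴.
Hole (subtracted): ⌀0.15, A = 0.017671 in², y = 0.475 in, Ī = 0.00002485 in⁴.
Centroid: ȳ = ΣA·y / ΣA = 2.7191 in.
Transfer each piece to the horizontal axis through the centroid using Ī + A·d² with d = y − 2.7191:
  bottom plate: d = -2.2441 in → contributes +38.846 in⁴
  web plate: d = 1.8309 in → contributes +16.572 in⁴
  top plate: d = 5.8309 in → contributes +76.277 in⁴
  hole: d = -2.2441 in → contributes −0.089021 in⁴
Total I = 131.61 in⁴.

I_x ≈ 132 in⁴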